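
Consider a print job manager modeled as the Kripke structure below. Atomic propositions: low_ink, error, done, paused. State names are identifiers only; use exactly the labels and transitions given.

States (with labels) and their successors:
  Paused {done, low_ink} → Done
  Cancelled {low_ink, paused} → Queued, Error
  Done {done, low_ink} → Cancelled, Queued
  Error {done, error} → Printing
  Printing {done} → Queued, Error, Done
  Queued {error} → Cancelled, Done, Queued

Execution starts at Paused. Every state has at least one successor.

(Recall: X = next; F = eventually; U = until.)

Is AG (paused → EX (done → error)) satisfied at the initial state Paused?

Satisfied

States satisfying paused → EX (done → error): {Paused, Cancelled, Done, Error, Printing, Queued}.
States satisfying AG (paused → EX (done → error)): {Paused, Cancelled, Done, Error, Printing, Queued}.
Every state reachable from Paused satisfies paused → EX (done → error).
Paused ∈ Sat(AG (paused → EX (done → error))).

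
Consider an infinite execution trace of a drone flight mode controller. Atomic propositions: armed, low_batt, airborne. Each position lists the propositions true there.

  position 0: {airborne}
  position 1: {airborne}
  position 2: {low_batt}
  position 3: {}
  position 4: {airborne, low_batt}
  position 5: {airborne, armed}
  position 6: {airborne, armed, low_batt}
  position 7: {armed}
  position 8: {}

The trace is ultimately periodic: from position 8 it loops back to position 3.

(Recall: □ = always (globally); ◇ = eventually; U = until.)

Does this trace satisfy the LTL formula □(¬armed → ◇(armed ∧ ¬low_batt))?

¬armed → ◇(armed ∧ ¬low_batt) holds at every position 0..8, and those are all positions ever visited, so □(¬armed → ◇(armed ∧ ¬low_batt)) holds.
Positions where ¬armed holds: 0, 1, 2, 3, 4, 8.
Check ◇(armed ∧ ¬low_batt) at each: 0→ok, 1→ok, 2→ok, 3→ok, 4→ok, 8→ok.

Satisfied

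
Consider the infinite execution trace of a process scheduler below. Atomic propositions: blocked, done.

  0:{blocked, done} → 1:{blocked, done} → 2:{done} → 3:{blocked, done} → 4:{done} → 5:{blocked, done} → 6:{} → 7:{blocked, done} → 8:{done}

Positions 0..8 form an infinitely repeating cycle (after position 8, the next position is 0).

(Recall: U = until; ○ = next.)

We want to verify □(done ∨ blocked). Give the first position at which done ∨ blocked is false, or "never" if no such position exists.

Check done ∨ blocked at each position in order: 0 ✓, 1 ✓, 2 ✓, 3 ✓, 4 ✓, 5 ✓.
At position 6 the labels are {}, so done ∨ blocked is false there. This is the first violation.

6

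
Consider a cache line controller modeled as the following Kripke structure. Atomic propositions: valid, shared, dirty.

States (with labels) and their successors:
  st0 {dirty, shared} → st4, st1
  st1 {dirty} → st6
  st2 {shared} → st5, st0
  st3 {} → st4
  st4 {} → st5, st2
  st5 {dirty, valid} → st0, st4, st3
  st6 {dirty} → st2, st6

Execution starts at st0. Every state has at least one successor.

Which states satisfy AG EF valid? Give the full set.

States satisfying EF valid: {st0, st1, st2, st3, st4, st5, st6}.
States satisfying AG EF valid: {st0, st1, st2, st3, st4, st5, st6}.

{st0, st1, st2, st3, st4, st5, st6}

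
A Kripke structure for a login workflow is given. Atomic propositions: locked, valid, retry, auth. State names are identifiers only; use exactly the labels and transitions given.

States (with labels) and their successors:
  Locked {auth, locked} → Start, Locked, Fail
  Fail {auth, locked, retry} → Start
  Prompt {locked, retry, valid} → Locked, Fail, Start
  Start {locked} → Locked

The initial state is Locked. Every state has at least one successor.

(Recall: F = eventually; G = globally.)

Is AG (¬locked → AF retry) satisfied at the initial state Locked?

Yes

States satisfying ¬locked → AF retry: {Locked, Fail, Prompt, Start}.
States satisfying AG (¬locked → AF retry): {Locked, Fail, Prompt, Start}.
Every state reachable from Locked satisfies ¬locked → AF retry.
Locked ∈ Sat(AG (¬locked → AF retry)).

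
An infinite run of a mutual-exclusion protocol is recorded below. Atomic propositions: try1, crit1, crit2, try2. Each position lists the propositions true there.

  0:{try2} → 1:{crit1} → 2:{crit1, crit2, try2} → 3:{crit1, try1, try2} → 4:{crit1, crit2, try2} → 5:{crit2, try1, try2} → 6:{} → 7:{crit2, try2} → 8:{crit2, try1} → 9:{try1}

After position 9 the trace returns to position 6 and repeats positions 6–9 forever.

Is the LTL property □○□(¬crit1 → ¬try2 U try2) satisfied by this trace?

Satisfied

○□(¬crit1 → ¬try2 U try2) holds at every position 0..9, and those are all positions ever visited, so □○□(¬crit1 → ¬try2 U try2) holds.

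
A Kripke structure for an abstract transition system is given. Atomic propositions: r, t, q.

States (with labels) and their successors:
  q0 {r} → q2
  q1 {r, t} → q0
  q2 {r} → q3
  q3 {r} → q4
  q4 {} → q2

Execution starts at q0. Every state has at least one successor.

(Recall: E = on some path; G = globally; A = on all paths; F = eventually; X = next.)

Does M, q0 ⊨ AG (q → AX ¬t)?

States satisfying q → AX ¬t: {q0, q1, q2, q3, q4}.
States satisfying AG (q → AX ¬t): {q0, q1, q2, q3, q4}.
Every state reachable from q0 satisfies q → AX ¬t.
q0 ∈ Sat(AG (q → AX ¬t)).

Holds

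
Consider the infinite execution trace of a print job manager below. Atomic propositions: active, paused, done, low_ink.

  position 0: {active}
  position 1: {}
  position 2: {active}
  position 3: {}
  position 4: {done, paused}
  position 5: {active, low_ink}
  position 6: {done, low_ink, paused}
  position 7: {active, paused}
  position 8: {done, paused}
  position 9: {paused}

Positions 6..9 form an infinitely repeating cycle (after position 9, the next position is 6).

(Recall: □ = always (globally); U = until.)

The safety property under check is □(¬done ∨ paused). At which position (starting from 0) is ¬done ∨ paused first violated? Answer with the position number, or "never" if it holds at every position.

¬done ∨ paused holds at every position 0..9, and those are all the positions the trace ever visits, so the invariant □(¬done ∨ paused) is never violated.

never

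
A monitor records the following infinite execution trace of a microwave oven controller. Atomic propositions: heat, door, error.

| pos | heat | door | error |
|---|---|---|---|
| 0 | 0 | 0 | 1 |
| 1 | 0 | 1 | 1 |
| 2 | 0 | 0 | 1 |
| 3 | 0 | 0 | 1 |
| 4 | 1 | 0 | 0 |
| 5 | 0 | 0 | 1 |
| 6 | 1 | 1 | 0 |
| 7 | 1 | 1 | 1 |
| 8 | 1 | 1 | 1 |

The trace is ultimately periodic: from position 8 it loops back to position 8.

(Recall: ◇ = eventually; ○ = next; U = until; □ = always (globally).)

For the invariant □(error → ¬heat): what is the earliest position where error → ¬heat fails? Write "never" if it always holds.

Check error → ¬heat at each position in order: 0 ✓, 1 ✓, 2 ✓, 3 ✓, 4 ✓, 5 ✓, 6 ✓.
At position 7 the labels are {door, error, heat}, so error → ¬heat is false there. This is the first violation.

7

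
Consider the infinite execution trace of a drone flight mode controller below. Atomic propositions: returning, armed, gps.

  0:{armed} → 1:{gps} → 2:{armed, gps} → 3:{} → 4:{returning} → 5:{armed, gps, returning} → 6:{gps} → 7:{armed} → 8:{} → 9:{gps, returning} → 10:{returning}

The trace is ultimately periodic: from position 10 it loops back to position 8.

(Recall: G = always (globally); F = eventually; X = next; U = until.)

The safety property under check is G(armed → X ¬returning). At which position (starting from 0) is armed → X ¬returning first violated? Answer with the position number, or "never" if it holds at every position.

never

armed → X ¬returning holds at every position 0..10, and those are all the positions the trace ever visits, so the invariant G(armed → X ¬returning) is never violated.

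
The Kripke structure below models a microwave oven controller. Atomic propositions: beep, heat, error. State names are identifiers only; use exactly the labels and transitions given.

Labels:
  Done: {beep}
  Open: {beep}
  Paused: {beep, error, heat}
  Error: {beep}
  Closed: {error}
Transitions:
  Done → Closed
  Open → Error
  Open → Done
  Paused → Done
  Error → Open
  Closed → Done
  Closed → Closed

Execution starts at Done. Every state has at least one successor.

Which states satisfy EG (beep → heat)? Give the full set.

States satisfying beep → heat: {Paused, Closed}.
States satisfying EG (beep → heat): {Closed}.

{Closed}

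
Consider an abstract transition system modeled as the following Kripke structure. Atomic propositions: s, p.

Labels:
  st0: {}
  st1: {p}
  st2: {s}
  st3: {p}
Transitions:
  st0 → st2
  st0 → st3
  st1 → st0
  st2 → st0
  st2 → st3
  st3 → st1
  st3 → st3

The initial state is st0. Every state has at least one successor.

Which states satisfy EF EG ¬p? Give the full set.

{st0, st1, st2, st3}

States satisfying EG ¬p: {st0, st2}.
States satisfying EF EG ¬p: {st0, st1, st2, st3}.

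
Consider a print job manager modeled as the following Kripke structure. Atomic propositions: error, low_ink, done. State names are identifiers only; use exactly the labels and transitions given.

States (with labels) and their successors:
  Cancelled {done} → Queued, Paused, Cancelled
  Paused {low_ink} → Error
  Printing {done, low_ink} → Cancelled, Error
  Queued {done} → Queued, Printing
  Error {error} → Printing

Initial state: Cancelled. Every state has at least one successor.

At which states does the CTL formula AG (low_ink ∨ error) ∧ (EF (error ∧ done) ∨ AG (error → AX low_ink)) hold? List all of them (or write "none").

none

States satisfying low_ink ∨ error: {Paused, Printing, Error}.
States satisfying AG (low_ink ∨ error): ∅.
States satisfying error ∧ done: ∅.
States satisfying EF (error ∧ done): ∅.
States satisfying error → AX low_ink: {Cancelled, Paused, Printing, Queued, Error}.
States satisfying AG (error → AX low_ink): {Cancelled, Paused, Printing, Queued, Error}.
States satisfying EF (error ∧ done) ∨ AG (error → AX low_ink): {Cancelled, Paused, Printing, Queued, Error}.
States satisfying AG (low_ink ∨ error) ∧ (EF (error ∧ done) ∨ AG (error → AX low_ink)): ∅.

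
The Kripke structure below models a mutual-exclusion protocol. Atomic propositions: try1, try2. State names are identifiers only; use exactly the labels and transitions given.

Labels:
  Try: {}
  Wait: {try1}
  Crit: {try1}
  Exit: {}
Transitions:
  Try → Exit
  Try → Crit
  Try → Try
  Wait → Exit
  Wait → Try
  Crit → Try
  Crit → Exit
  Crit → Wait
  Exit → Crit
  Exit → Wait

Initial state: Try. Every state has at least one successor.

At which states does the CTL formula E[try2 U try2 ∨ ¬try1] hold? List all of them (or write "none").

{Try, Exit}

States satisfying try2: ∅.
States satisfying try2 ∨ ¬try1: {Try, Exit}.
States satisfying E[try2 U try2 ∨ ¬try1]: {Try, Exit}.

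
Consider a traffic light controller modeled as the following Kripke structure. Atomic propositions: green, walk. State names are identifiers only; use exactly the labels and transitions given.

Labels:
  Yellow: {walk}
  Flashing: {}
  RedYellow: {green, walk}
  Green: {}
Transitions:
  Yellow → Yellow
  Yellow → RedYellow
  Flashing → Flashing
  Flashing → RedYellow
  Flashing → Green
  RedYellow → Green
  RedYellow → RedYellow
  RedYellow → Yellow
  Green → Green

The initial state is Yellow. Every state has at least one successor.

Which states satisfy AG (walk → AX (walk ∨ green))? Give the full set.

States satisfying walk → AX (walk ∨ green): {Yellow, Flashing, Green}.
States satisfying AG (walk → AX (walk ∨ green)): {Green}.

{Green}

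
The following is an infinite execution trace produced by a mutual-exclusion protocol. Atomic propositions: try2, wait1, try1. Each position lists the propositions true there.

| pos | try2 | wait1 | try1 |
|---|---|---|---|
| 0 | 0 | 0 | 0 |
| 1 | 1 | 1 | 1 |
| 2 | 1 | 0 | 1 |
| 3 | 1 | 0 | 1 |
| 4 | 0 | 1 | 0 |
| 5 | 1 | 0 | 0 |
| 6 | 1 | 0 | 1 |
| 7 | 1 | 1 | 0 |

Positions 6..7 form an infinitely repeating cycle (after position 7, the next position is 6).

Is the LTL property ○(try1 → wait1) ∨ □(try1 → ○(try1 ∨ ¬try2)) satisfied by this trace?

Holds

The position after 0 is 1; try1 → wait1 is true there.
try1 → ○(try1 ∨ ¬try2) must hold at every position from 0 onward. It fails at position 6, so □(try1 → ○(try1 ∨ ¬try2)) is false.
Positions where try1 holds: 1, 2, 3, 6.
Check ○(try1 ∨ ¬try2) at each: 1→ok, 2→ok, 3→ok, 6→fails.
At position 0: ○(try1 → wait1) is true; □(try1 → ○(try1 ∨ ¬try2)) is false; so ○(try1 → wait1) ∨ □(try1 → ○(try1 ∨ ¬try2)) is true.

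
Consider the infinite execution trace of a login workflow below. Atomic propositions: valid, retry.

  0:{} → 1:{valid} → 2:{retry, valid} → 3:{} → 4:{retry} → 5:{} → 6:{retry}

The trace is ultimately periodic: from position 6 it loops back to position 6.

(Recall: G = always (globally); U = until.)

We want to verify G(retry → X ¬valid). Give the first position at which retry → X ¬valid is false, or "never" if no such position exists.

retry → X ¬valid holds at every position 0..6, and those are all the positions the trace ever visits, so the invariant G(retry → X ¬valid) is never violated.

never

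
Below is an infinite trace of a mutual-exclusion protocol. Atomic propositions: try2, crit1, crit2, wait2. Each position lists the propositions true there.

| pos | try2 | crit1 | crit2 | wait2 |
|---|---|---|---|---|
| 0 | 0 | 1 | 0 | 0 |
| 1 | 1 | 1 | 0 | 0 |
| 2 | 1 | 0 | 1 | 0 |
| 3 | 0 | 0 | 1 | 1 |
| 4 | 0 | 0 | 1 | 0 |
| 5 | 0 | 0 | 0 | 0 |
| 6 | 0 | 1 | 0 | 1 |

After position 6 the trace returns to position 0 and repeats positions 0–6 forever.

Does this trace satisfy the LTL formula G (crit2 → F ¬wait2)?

crit2 → F ¬wait2 holds at every position 0..6, and those are all positions ever visited, so G (crit2 → F ¬wait2) holds.
Positions where crit2 holds: 2, 3, 4.
Check F ¬wait2 at each: 2→ok, 3→ok, 4→ok.

Holds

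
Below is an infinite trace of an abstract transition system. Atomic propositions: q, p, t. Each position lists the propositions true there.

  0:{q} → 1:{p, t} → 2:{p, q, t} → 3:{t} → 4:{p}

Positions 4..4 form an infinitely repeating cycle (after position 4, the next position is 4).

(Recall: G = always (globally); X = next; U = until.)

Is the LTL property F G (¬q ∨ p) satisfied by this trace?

Holds

G (¬q ∨ p) holds at position 1, which is reachable from 0, so F G (¬q ∨ p) holds.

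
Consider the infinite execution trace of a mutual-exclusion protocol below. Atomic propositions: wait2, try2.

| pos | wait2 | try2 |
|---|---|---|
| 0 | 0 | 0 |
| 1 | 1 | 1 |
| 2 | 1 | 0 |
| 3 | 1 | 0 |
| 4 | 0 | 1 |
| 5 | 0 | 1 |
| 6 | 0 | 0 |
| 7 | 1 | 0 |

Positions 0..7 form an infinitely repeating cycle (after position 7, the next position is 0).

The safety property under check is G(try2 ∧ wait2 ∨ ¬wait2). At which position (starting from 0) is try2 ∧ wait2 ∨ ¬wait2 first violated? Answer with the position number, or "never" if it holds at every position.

2

Check try2 ∧ wait2 ∨ ¬wait2 at each position in order: 0 ✓, 1 ✓.
At position 2 the labels are {wait2}, so try2 ∧ wait2 ∨ ¬wait2 is false there. This is the first violation.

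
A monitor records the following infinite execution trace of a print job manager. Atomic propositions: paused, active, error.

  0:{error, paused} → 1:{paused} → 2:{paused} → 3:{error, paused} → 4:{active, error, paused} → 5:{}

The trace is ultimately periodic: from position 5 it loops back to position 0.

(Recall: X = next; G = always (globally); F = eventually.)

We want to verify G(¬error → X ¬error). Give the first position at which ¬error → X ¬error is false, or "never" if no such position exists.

2

Check ¬error → X ¬error at each position in order: 0 ✓, 1 ✓.
At position 2 the labels are {paused} and the next position 3 has {error, paused}, so ¬error → X ¬error is false there. This is the first violation.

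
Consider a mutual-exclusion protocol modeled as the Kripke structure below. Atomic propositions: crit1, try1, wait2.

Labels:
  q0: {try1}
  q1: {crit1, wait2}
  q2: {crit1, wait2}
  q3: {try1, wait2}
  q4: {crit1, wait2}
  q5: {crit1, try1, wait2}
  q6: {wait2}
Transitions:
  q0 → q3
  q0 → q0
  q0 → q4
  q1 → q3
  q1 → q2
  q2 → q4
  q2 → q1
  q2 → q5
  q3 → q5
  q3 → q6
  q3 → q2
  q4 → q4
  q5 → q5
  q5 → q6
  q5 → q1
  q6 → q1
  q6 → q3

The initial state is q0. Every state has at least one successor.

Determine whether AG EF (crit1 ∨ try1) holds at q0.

States satisfying EF (crit1 ∨ try1): {q0, q1, q2, q3, q4, q5, q6}.
States satisfying AG EF (crit1 ∨ try1): {q0, q1, q2, q3, q4, q5, q6}.
Every state reachable from q0 satisfies EF (crit1 ∨ try1).
q0 ∈ Sat(AG EF (crit1 ∨ try1)).

Yes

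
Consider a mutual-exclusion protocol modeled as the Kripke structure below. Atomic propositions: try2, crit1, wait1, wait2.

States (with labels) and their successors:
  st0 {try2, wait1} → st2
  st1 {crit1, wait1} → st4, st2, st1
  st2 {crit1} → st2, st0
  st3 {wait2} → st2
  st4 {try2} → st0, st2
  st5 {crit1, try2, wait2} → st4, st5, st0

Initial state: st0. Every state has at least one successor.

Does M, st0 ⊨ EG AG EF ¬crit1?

States satisfying AG EF ¬crit1: {st0, st1, st2, st3, st4, st5}.
States satisfying EG AG EF ¬crit1: {st0, st1, st2, st3, st4, st5}.
st0 ∈ Sat(EG AG EF ¬crit1).

Satisfied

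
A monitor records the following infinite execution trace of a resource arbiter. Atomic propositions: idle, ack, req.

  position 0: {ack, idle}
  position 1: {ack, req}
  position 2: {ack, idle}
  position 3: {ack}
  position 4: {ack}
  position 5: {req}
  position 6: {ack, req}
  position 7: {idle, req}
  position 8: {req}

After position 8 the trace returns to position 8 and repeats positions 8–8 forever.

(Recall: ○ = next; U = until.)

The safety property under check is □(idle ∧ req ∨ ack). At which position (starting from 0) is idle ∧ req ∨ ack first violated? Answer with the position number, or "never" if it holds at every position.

5

Check idle ∧ req ∨ ack at each position in order: 0 ✓, 1 ✓, 2 ✓, 3 ✓, 4 ✓.
At position 5 the labels are {req}, so idle ∧ req ∨ ack is false there. This is the first violation.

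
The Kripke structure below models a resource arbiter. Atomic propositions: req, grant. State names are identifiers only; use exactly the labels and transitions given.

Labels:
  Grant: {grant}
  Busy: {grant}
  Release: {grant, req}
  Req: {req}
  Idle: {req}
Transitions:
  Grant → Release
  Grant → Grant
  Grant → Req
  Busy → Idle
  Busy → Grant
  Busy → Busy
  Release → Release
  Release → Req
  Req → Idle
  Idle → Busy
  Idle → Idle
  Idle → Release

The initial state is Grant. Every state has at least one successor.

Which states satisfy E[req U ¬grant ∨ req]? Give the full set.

{Release, Req, Idle}

States satisfying req: {Release, Req, Idle}.
States satisfying ¬grant ∨ req: {Release, Req, Idle}.
States satisfying E[req U ¬grant ∨ req]: {Release, Req, Idle}.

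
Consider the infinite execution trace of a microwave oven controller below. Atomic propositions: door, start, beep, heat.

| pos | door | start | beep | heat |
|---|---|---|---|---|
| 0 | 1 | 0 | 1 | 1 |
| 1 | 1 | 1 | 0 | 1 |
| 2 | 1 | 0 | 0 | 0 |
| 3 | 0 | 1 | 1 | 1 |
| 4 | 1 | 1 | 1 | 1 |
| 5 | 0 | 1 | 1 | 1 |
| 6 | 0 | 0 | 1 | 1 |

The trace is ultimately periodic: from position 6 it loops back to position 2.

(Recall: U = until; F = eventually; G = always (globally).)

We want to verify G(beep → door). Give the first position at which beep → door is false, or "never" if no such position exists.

3

Check beep → door at each position in order: 0 ✓, 1 ✓, 2 ✓.
At position 3 the labels are {beep, heat, start}, so beep → door is false there. This is the first violation.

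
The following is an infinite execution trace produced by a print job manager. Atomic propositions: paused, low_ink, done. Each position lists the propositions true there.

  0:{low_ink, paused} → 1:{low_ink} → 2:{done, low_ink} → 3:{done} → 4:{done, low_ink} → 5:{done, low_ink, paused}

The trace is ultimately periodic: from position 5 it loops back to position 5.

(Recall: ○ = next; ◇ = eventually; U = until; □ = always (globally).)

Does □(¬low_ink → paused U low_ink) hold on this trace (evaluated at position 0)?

Violated

¬low_ink → paused U low_ink must hold at every position from 0 onward. It fails at position 3, so □(¬low_ink → paused U low_ink) is false.
Positions where ¬low_ink holds: 3.
Check paused U low_ink at each: 3→fails.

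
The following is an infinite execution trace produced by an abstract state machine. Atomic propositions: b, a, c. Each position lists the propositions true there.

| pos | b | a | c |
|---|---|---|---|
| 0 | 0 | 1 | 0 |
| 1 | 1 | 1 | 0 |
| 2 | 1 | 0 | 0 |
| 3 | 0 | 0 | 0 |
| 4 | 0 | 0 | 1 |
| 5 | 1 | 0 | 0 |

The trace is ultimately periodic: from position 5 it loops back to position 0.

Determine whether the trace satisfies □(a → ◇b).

a → ◇b holds at every position 0..5, and those are all positions ever visited, so □(a → ◇b) holds.
Positions where a holds: 0, 1.
Check ◇b at each: 0→ok, 1→ok.

Yes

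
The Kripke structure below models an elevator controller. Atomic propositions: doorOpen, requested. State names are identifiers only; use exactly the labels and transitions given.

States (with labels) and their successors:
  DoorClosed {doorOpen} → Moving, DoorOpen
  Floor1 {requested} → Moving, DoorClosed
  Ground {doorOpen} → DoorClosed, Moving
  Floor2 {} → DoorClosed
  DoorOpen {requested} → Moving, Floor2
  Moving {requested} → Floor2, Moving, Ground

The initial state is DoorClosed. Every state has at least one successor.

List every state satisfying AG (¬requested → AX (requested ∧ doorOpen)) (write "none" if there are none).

none

States satisfying ¬requested → AX (requested ∧ doorOpen): {Floor1, DoorOpen, Moving}.
States satisfying AG (¬requested → AX (requested ∧ doorOpen)): ∅.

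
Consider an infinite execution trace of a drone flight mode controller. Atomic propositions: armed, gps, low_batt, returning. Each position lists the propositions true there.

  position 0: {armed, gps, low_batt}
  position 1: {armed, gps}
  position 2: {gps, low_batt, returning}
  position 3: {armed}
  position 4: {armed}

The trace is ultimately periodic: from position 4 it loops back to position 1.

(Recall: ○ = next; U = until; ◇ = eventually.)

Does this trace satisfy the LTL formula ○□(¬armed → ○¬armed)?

The position after 0 is 1; □(¬armed → ○¬armed) is false there.

No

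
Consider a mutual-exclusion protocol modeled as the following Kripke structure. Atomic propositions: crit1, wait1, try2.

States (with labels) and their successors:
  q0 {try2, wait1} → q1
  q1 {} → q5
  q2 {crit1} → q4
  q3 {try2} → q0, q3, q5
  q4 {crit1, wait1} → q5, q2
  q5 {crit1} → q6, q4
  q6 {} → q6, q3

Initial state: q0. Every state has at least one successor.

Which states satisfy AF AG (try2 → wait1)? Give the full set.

States satisfying AG (try2 → wait1): ∅.
States satisfying AF AG (try2 → wait1): ∅.

none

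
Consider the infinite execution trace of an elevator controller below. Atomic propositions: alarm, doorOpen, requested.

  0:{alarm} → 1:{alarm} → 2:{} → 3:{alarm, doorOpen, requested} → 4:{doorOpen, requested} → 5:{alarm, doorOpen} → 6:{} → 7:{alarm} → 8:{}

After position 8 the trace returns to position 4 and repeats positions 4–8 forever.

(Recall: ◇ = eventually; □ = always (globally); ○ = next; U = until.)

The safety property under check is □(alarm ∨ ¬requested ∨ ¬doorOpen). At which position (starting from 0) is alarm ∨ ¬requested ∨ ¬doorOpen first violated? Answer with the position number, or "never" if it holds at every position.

Check alarm ∨ ¬requested ∨ ¬doorOpen at each position in order: 0 ✓, 1 ✓, 2 ✓, 3 ✓.
At position 4 the labels are {doorOpen, requested}, so alarm ∨ ¬requested ∨ ¬doorOpen is false there. This is the first violation.

4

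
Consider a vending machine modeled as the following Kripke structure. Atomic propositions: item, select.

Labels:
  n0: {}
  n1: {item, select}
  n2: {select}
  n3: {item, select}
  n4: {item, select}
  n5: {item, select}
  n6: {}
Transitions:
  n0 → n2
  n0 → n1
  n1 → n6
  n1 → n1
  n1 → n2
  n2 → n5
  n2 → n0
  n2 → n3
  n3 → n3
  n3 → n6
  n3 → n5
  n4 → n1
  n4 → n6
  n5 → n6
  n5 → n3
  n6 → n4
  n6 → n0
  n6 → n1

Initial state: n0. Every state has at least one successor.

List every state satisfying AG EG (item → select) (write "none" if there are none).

{n0, n1, n2, n3, n4, n5, n6}

States satisfying EG (item → select): {n0, n1, n2, n3, n4, n5, n6}.
States satisfying AG EG (item → select): {n0, n1, n2, n3, n4, n5, n6}.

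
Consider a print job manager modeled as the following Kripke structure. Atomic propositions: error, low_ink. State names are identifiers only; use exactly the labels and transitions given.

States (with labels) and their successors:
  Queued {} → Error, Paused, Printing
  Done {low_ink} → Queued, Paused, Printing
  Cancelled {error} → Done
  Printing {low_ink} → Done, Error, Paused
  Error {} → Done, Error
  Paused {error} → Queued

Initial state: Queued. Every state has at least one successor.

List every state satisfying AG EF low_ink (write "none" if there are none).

{Queued, Done, Cancelled, Printing, Error, Paused}

States satisfying EF low_ink: {Queued, Done, Cancelled, Printing, Error, Paused}.
States satisfying AG EF low_ink: {Queued, Done, Cancelled, Printing, Error, Paused}.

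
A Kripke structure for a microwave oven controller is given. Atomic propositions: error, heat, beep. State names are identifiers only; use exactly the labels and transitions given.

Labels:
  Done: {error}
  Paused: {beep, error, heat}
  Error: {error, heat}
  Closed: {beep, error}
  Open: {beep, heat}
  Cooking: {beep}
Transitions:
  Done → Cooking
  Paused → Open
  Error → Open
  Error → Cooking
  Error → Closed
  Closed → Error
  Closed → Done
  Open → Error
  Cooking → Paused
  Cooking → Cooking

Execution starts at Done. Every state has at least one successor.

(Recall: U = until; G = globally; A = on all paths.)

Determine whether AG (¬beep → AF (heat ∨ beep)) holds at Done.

Yes

States satisfying ¬beep → AF (heat ∨ beep): {Done, Paused, Error, Closed, Open, Cooking}.
States satisfying AG (¬beep → AF (heat ∨ beep)): {Done, Paused, Error, Closed, Open, Cooking}.
Every state reachable from Done satisfies ¬beep → AF (heat ∨ beep).
Done ∈ Sat(AG (¬beep → AF (heat ∨ beep))).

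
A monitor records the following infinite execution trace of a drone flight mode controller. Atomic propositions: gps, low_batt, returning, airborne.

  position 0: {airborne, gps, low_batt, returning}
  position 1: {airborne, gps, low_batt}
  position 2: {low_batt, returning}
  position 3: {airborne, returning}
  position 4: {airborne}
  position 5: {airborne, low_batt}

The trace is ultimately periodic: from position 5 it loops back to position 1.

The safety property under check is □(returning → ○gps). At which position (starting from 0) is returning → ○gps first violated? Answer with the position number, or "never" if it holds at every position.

2

Check returning → ○gps at each position in order: 0 ✓, 1 ✓.
At position 2 the labels are {low_batt, returning} and the next position 3 has {airborne, returning}, so returning → ○gps is false there. This is the first violation.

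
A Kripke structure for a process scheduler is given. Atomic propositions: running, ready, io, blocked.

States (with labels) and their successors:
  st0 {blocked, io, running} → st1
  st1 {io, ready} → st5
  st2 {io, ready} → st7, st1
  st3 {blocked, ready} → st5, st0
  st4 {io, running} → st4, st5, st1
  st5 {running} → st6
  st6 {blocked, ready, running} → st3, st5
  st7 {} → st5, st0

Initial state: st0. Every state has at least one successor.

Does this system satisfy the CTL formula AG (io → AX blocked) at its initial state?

No

States satisfying io → AX blocked: {st3, st5, st6, st7}.
States satisfying AG (io → AX blocked): ∅.
st0 is reachable from st0 and violates io → AX blocked, so AG fails at st0.
st0 ∉ Sat(AG (io → AX blocked)).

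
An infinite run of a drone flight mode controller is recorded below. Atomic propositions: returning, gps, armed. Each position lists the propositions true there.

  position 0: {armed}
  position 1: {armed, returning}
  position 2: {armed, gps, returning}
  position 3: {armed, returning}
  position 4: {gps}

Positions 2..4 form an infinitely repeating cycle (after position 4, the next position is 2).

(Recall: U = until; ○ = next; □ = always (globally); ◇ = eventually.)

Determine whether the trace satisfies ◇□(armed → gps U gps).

Does not hold

□(armed → gps U gps) is false at every position 0..4, so it never becomes true and ◇□(armed → gps U gps) fails.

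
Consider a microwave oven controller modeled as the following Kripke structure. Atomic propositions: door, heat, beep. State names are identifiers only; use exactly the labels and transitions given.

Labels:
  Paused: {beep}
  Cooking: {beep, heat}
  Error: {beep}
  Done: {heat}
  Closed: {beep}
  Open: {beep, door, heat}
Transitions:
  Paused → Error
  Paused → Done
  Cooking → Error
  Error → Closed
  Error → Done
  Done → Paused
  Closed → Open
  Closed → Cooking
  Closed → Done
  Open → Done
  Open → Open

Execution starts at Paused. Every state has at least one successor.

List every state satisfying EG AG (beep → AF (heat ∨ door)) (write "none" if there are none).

{Paused, Cooking, Error, Done, Closed, Open}

States satisfying AG (beep → AF (heat ∨ door)): {Paused, Cooking, Error, Done, Closed, Open}.
States satisfying EG AG (beep → AF (heat ∨ door)): {Paused, Cooking, Error, Done, Closed, Open}.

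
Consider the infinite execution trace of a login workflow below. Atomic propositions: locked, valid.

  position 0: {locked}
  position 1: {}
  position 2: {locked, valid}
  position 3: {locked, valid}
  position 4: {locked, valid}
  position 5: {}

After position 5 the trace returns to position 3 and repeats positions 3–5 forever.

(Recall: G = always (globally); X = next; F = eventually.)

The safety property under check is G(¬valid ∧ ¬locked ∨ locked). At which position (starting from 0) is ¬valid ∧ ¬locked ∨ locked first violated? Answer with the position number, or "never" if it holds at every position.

never

¬valid ∧ ¬locked ∨ locked holds at every position 0..5, and those are all the positions the trace ever visits, so the invariant G(¬valid ∧ ¬locked ∨ locked) is never violated.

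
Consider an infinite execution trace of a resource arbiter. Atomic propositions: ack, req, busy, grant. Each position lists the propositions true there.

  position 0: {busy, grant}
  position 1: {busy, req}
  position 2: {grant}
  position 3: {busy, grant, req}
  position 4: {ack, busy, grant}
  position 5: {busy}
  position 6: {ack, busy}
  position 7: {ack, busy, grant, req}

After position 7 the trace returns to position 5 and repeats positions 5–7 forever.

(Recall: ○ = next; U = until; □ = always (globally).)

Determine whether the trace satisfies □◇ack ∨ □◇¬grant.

◇ack holds at every position 0..7, and those are all positions ever visited, so □◇ack holds.
◇¬grant holds at every position 0..7, and those are all positions ever visited, so □◇¬grant holds.
At position 0: □◇ack is true; □◇¬grant is true; so □◇ack ∨ □◇¬grant is true.

Satisfied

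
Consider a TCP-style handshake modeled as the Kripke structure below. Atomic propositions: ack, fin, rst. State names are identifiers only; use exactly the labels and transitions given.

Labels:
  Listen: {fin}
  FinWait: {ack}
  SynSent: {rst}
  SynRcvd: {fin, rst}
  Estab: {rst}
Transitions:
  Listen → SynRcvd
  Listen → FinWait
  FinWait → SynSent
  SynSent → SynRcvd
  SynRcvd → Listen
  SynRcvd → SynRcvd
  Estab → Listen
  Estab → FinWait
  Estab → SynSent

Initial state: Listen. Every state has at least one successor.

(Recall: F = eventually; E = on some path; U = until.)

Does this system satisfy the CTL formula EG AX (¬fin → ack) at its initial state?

States satisfying AX (¬fin → ack): {Listen, SynSent, SynRcvd}.
States satisfying EG AX (¬fin → ack): {Listen, SynSent, SynRcvd}.
Listen ∈ Sat(EG AX (¬fin → ack)).

Holds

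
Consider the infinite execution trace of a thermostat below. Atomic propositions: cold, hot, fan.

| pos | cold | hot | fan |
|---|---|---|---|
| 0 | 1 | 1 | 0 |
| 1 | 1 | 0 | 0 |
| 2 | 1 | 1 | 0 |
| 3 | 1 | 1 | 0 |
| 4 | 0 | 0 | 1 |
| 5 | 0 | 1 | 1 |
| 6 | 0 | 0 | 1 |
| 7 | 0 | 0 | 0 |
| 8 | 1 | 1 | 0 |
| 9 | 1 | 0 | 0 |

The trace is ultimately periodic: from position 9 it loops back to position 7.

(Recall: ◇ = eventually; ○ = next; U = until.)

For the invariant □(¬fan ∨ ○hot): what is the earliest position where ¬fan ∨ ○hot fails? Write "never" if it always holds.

5

Check ¬fan ∨ ○hot at each position in order: 0 ✓, 1 ✓, 2 ✓, 3 ✓, 4 ✓.
At position 5 the labels are {fan, hot} and the next position 6 has {fan}, so ¬fan ∨ ○hot is false there. This is the first violation.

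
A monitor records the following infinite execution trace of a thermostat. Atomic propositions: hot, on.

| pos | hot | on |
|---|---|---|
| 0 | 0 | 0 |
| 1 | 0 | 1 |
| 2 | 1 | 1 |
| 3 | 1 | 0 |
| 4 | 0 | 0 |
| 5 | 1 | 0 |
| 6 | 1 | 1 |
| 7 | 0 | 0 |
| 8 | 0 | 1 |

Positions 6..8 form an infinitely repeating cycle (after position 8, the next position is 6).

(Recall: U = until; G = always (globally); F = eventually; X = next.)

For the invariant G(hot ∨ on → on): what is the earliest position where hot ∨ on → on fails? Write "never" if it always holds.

3

Check hot ∨ on → on at each position in order: 0 ✓, 1 ✓, 2 ✓.
At position 3 the labels are {hot}, so hot ∨ on → on is false there. This is the first violation.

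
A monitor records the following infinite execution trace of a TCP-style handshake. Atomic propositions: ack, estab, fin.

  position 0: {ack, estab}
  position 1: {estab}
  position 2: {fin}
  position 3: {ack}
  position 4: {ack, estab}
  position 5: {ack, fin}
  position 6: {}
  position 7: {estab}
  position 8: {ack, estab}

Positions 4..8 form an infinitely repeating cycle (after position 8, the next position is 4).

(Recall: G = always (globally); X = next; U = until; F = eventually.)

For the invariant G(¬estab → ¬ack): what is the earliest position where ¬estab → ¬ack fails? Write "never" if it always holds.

3

Check ¬estab → ¬ack at each position in order: 0 ✓, 1 ✓, 2 ✓.
At position 3 the labels are {ack}, so ¬estab → ¬ack is false there. This is the first violation.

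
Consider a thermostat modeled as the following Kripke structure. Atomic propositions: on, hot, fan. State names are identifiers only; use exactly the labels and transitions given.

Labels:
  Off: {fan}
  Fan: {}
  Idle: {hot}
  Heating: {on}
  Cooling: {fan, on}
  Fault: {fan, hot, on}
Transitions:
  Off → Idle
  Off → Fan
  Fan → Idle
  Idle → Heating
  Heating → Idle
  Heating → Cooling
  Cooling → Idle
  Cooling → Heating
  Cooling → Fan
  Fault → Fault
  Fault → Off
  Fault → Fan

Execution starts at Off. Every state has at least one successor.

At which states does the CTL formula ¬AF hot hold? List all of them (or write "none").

States satisfying hot: {Idle, Fault}.
States satisfying AF hot: {Off, Fan, Idle, Fault}.
States satisfying ¬AF hot: {Heating, Cooling}.

{Heating, Cooling}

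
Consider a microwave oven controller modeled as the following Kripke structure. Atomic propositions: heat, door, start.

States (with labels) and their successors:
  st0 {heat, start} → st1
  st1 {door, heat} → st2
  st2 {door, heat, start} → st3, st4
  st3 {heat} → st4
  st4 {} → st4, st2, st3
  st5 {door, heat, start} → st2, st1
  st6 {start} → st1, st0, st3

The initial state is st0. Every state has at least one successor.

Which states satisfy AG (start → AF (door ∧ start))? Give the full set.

{st0, st1, st2, st3, st4, st5}

States satisfying start → AF (door ∧ start): {st0, st1, st2, st3, st4, st5}.
States satisfying AG (start → AF (door ∧ start)): {st0, st1, st2, st3, st4, st5}.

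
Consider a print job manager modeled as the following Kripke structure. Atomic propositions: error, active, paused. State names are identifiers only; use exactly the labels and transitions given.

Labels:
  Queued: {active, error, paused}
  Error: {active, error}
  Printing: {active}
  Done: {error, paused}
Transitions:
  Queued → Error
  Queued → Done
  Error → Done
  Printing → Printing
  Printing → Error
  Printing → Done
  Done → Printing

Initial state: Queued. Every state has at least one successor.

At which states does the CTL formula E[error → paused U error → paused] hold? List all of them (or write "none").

{Queued, Printing, Done}

States satisfying error → paused: {Queued, Printing, Done}.
States satisfying E[error → paused U error → paused]: {Queued, Printing, Done}.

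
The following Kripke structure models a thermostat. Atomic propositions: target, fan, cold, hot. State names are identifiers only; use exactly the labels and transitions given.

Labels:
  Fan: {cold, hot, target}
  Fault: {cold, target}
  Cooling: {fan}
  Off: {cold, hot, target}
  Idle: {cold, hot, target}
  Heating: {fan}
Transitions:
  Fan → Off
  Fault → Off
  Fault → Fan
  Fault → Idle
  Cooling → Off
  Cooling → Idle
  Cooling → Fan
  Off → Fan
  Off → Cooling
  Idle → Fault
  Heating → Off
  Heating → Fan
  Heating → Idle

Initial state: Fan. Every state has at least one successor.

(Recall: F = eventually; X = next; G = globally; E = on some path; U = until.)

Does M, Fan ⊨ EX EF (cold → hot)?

Holds

States satisfying EF (cold → hot): {Fan, Fault, Cooling, Off, Idle, Heating}.
States satisfying EX EF (cold → hot): {Fan, Fault, Cooling, Off, Idle, Heating}.
Fan ∈ Sat(EX EF (cold → hot)).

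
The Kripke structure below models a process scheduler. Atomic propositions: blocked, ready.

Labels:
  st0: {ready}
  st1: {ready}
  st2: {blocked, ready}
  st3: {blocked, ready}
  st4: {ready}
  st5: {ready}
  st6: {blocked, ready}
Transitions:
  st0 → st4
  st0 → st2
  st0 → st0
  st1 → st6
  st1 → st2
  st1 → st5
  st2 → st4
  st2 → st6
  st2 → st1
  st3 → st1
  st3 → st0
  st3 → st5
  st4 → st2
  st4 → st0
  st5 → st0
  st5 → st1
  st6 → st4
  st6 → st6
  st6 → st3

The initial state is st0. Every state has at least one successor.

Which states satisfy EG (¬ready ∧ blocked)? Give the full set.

States satisfying ¬ready ∧ blocked: ∅.
States satisfying EG (¬ready ∧ blocked): ∅.

none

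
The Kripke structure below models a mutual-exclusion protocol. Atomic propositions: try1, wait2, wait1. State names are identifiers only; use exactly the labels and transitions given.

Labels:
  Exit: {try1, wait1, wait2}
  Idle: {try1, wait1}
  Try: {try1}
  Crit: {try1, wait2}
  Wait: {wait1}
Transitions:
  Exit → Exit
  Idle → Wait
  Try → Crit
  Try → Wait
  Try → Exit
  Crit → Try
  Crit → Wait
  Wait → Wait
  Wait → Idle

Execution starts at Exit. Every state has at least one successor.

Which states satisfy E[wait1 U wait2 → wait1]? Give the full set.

States satisfying wait1: {Exit, Idle, Wait}.
States satisfying wait2 → wait1: {Exit, Idle, Try, Wait}.
States satisfying E[wait1 U wait2 → wait1]: {Exit, Idle, Try, Wait}.

{Exit, Idle, Try, Wait}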